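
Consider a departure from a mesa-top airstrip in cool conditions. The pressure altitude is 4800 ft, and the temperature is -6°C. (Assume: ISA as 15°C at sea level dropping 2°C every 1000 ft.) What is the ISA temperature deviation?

ISA-11.4°C

ISA temperature at 4800 ft = 15 − 2 × (4800/1000) = 5.4°C.
Deviation = OAT − ISA = -6 − 5.4 = -11.4°C.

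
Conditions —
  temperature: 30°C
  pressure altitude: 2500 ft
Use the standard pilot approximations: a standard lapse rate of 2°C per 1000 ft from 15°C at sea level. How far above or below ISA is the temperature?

ISA+20°C

ISA temperature at 2500 ft = 15 − 2 × (2500/1000) = 10°C.
Deviation = OAT − ISA = 30 − 10 = +20°C.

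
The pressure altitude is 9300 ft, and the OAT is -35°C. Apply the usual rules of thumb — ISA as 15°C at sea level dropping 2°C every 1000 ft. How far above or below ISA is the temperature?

ISA-31.4°C

ISA temperature at 9300 ft = 15 − 2 × (9300/1000) = -3.6°C.
Deviation = OAT − ISA = -35 − (-3.6) = -31.4°C.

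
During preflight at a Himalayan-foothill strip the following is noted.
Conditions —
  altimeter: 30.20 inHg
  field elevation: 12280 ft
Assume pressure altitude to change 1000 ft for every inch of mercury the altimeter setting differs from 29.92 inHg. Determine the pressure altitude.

Pressure correction = (29.92 − 30.20) × 1000 = -280 ft.
Pressure altitude = 12280 + (-280) = 12000 ft.

12000 ft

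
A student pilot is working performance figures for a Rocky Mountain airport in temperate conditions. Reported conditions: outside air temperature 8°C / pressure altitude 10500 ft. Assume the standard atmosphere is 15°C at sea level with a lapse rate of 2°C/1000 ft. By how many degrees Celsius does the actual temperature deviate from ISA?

ISA temperature at 10500 ft = 15 − 2 × (10500/1000) = -6°C.
Deviation = OAT − ISA = 8 − (-6) = +14°C.

ISA+14°C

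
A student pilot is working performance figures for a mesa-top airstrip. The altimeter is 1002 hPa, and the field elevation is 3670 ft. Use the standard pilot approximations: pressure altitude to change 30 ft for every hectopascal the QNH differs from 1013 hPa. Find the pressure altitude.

4000 ft

Pressure correction = (1013 − 1002) × 30 = +330 ft.
Pressure altitude = 3670 + (+330) = 4000 ft.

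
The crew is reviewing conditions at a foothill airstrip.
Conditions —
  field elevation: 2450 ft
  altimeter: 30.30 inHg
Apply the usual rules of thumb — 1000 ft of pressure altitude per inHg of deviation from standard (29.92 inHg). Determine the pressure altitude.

Pressure correction = (29.92 − 30.30) × 1000 = -380 ft.
Pressure altitude = 2450 + (-380) = 2070 ft.

2070 ft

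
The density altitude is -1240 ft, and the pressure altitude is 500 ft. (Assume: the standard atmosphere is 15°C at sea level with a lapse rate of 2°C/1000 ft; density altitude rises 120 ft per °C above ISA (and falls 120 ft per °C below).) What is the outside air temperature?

Density altitude − pressure altitude = -1240 − 500 = -1740 ft.
At 120 ft/°C that is an ISA deviation of -1740/120 = -14.5°C.
ISA temperature at 500 ft = 15 − 2 × (500/1000) = 14°C.
OAT = ISA + deviation = 14 + (-14.5) = -0.5°C.

-0.5°C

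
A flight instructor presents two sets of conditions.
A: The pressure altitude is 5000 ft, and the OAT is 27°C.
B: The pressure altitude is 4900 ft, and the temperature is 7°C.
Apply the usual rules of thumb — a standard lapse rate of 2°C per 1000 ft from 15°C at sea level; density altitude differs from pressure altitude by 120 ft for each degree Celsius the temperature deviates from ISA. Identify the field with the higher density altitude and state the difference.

A by 2524 ft

A: ISA temp = 5°C, deviation +22°C, DA = 5000 + 120 × 22 = 7640 ft.
B: ISA temp = 5.2°C, deviation +1.8°C, DA = 4900 + 120 × 1.8 = 5116 ft.
A is higher by 7640 − 5116 = 2524 ft.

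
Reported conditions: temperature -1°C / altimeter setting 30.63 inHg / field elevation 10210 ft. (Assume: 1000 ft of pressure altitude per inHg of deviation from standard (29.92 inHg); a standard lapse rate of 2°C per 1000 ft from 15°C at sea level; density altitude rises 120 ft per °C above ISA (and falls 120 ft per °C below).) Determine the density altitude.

Pressure altitude = 10210 + (29.92 − 30.63) × 1000 = 10210 + (-710) = 9500 ft.
ISA temperature at 9500 ft = 15 − 2 × (9500/1000) = -4°C.
ISA deviation = -1 − (-4) = +3°C.
Density altitude = 9500 + 120 × (3) = 9860 ft.

9860 ft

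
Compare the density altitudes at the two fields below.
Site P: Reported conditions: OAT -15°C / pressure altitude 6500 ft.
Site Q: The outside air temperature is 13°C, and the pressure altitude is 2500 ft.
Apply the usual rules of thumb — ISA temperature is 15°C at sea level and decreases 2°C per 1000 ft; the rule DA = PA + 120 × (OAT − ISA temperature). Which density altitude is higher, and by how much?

Site P by 1600 ft

Site P: ISA temp = 2°C, deviation -17°C, DA = 6500 + 120 × (-17) = 4460 ft.
Site Q: ISA temp = 10°C, deviation +3°C, DA = 2500 + 120 × 3 = 2860 ft.
Site P is higher by 4460 − 2860 = 1600 ft.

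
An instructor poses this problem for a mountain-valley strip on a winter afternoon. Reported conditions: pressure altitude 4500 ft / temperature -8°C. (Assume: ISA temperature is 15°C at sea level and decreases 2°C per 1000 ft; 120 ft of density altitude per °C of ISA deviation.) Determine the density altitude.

2820 ft

ISA temperature at 4500 ft = 15 − 2 × (4500/1000) = 6°C.
ISA deviation = -8 − 6 = -14°C.
Density altitude = 4500 + 120 × (-14) = 4500 + (-1680) = 2820 ft.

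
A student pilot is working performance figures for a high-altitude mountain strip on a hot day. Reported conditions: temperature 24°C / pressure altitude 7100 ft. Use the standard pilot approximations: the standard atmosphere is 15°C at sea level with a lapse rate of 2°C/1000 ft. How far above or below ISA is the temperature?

ISA temperature at 7100 ft = 15 − 2 × (7100/1000) = 0.8°C.
Deviation = OAT − ISA = 24 − 0.8 = +23.2°C.

ISA+23.2°C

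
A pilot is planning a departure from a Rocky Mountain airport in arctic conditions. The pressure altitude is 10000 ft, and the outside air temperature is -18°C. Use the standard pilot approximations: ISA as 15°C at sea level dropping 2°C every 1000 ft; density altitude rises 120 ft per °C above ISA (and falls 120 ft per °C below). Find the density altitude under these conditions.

ISA temperature at 10000 ft = 15 − 2 × (10000/1000) = -5°C.
ISA deviation = -18 − (-5) = -13°C.
Density altitude = 10000 + 120 × (-13) = 10000 + (-1560) = 8440 ft.

8440 ft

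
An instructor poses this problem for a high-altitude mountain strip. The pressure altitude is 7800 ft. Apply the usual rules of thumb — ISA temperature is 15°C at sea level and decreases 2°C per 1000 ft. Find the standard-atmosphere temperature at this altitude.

ISA temperature = 15 − 2 × (7800/1000) = 15 − 15.6 = -0.6°C.

-0.6°C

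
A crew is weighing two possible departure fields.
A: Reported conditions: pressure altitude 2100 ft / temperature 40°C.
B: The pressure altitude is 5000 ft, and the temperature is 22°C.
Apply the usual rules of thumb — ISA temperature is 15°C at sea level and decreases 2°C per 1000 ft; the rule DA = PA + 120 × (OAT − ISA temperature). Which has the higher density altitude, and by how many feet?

B by 1436 ft

A: ISA temp = 10.8°C, deviation +29.2°C, DA = 2100 + 120 × 29.2 = 5604 ft.
B: ISA temp = 5°C, deviation +17°C, DA = 5000 + 120 × 17 = 7040 ft.
B is higher by 7040 − 5604 = 1436 ft.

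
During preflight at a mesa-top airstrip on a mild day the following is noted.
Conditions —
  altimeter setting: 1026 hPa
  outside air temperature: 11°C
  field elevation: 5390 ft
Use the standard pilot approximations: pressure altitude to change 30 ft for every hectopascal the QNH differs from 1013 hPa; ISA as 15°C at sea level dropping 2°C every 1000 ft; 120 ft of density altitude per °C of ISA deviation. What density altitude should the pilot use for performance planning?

Pressure altitude = 5390 + (1013 − 1026) × 30 = 5390 + (-390) = 5000 ft.
ISA temperature at 5000 ft = 15 − 2 × (5000/1000) = 5°C.
ISA deviation = 11 − 5 = +6°C.
Density altitude = 5000 + 120 × (6) = 5720 ft.

5720 ft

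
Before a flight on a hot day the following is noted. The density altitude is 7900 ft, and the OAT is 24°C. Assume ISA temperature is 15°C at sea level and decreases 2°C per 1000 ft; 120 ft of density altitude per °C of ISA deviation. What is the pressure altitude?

DA = PA + 120 × (OAT − (15 − 2·PA/1000)) = PA + 120·OAT − 1800 + 0.24·PA = 1.24·PA + 120·OAT − 1800.
So 1.24·PA = 7900 − 120 × 24 + 1800 = 6820.
PA = 6820 / 1.24 = 5500 ft.

5500 ft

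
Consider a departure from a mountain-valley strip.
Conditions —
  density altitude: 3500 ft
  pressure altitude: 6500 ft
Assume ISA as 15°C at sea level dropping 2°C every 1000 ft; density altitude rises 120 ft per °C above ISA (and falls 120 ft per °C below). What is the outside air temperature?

Density altitude − pressure altitude = 3500 − 6500 = -3000 ft.
At 120 ft/°C that is an ISA deviation of -3000/120 = -25°C.
ISA temperature at 6500 ft = 15 − 2 × (6500/1000) = 2°C.
OAT = ISA + deviation = 2 + (-25) = -23°C.

-23°C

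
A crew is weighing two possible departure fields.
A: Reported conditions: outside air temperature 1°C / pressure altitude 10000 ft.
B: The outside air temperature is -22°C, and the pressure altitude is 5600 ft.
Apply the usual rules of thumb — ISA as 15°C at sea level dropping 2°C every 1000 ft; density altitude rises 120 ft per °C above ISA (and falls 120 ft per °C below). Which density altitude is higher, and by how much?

A by 8216 ft

A: ISA temp = -5°C, deviation +6°C, DA = 10000 + 120 × 6 = 10720 ft.
B: ISA temp = 3.8°C, deviation -25.8°C, DA = 5600 + 120 × (-25.8) = 2504 ft.
A is higher by 10720 − 2504 = 8216 ft.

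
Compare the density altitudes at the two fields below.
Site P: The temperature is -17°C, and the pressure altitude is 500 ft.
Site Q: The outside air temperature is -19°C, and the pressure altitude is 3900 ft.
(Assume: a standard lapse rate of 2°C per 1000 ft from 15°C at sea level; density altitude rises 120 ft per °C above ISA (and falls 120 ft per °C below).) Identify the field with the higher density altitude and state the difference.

Site Q by 3976 ft

Site P: ISA temp = 14°C, deviation -31°C, DA = 500 + 120 × (-31) = -3220 ft.
Site Q: ISA temp = 7.2°C, deviation -26.2°C, DA = 3900 + 120 × (-26.2) = 756 ft.
Site Q is higher by 756 − (-3220) = 3976 ft.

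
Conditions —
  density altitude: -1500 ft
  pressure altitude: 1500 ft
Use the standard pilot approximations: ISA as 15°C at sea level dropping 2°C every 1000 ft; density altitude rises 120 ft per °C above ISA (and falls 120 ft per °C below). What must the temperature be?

-13°C

Density altitude − pressure altitude = -1500 − 1500 = -3000 ft.
At 120 ft/°C that is an ISA deviation of -3000/120 = -25°C.
ISA temperature at 1500 ft = 15 − 2 × (1500/1000) = 12°C.
OAT = ISA + deviation = 12 + (-25) = -13°C.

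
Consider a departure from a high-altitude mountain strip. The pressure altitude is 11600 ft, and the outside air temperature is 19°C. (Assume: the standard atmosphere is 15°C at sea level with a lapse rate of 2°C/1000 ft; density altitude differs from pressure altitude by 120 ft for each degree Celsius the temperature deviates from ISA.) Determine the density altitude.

ISA temperature at 11600 ft = 15 − 2 × (11600/1000) = -8.2°C.
ISA deviation = 19 − (-8.2) = +27.2°C.
Density altitude = 11600 + 120 × (27.2) = 11600 + (+3264) = 14864 ft.

14864 ft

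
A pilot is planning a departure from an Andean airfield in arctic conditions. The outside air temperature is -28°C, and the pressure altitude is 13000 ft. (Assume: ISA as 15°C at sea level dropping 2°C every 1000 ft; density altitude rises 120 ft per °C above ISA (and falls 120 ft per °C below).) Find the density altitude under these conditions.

ISA temperature at 13000 ft = 15 − 2 × (13000/1000) = -11°C.
ISA deviation = -28 − (-11) = -17°C.
Density altitude = 13000 + 120 × (-17) = 13000 + (-2040) = 10960 ft.

10960 ft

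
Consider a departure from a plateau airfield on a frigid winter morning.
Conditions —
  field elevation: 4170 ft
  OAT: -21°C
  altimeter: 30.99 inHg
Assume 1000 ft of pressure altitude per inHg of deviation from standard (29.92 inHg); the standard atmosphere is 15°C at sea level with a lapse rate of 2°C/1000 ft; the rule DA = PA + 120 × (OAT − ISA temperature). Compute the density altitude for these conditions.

Pressure altitude = 4170 + (29.92 − 30.99) × 1000 = 4170 + (-1070) = 3100 ft.
ISA temperature at 3100 ft = 15 − 2 × (3100/1000) = 8.8°C.
ISA deviation = -21 − 8.8 = -29.8°C.
Density altitude = 3100 + 120 × (-29.8) = -476 ft.

-476 ft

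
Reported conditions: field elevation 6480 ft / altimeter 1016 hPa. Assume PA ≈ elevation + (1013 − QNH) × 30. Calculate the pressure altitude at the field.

6390 ft

Pressure correction = (1013 − 1016) × 30 = -90 ft.
Pressure altitude = 6480 + (-90) = 6390 ft.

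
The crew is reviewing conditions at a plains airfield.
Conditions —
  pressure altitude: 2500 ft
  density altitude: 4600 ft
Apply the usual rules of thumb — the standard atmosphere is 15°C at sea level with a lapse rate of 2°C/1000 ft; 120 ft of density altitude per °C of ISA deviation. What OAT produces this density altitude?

Density altitude − pressure altitude = 4600 − 2500 = +2100 ft.
At 120 ft/°C that is an ISA deviation of 2100/120 = +17.5°C.
ISA temperature at 2500 ft = 15 − 2 × (2500/1000) = 10°C.
OAT = ISA + deviation = 10 + (+17.5) = 27.5°C.

27.5°C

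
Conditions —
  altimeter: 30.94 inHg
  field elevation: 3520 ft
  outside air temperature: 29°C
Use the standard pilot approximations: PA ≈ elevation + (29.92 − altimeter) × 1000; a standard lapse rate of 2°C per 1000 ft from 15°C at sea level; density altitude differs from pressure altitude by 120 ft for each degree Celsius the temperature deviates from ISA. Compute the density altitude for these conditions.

4780 ft

Pressure altitude = 3520 + (29.92 − 30.94) × 1000 = 3520 + (-1020) = 2500 ft.
ISA temperature at 2500 ft = 15 − 2 × (2500/1000) = 10°C.
ISA deviation = 29 − 10 = +19°C.
Density altitude = 2500 + 120 × (19) = 4780 ft.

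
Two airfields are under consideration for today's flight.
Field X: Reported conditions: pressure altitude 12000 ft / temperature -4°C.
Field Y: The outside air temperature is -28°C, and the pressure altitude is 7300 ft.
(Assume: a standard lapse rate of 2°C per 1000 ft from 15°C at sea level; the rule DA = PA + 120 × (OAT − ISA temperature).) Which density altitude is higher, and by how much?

Field X by 8708 ft

Field X: ISA temp = -9°C, deviation +5°C, DA = 12000 + 120 × 5 = 12600 ft.
Field Y: ISA temp = 0.4°C, deviation -28.4°C, DA = 7300 + 120 × (-28.4) = 3892 ft.
Field X is higher by 12600 − 3892 = 8708 ft.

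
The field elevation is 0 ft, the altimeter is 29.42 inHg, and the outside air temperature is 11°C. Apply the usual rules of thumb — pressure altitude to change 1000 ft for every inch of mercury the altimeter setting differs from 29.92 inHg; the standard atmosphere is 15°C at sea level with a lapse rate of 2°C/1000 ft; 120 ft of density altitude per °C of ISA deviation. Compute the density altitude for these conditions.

Pressure altitude = 0 + (29.92 − 29.42) × 1000 = 0 + (+500) = 500 ft.
ISA temperature at 500 ft = 15 − 2 × (500/1000) = 14°C.
ISA deviation = 11 − 14 = -3°C.
Density altitude = 500 + 120 × (-3) = 140 ft.

140 ft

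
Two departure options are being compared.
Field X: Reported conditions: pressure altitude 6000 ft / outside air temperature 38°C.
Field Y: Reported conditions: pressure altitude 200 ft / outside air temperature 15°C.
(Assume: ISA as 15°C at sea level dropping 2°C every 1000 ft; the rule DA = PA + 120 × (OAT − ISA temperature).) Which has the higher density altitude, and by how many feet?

Field X by 9952 ft

Field X: ISA temp = 3°C, deviation +35°C, DA = 6000 + 120 × 35 = 10200 ft.
Field Y: ISA temp = 14.6°C, deviation +0.4°C, DA = 200 + 120 × 0.4 = 248 ft.
Field X is higher by 10200 − 248 = 9952 ft.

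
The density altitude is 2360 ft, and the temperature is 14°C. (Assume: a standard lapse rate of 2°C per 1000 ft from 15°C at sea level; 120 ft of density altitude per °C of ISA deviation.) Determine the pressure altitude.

2000 ft

DA = PA + 120 × (OAT − (15 − 2·PA/1000)) = PA + 120·OAT − 1800 + 0.24·PA = 1.24·PA + 120·OAT − 1800.
So 1.24·PA = 2360 − 120 × 14 + 1800 = 2480.
PA = 2480 / 1.24 = 2000 ft.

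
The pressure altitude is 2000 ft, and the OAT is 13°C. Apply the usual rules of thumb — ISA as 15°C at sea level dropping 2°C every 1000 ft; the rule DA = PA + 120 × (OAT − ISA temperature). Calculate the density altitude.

2240 ft

ISA temperature at 2000 ft = 15 − 2 × (2000/1000) = 11°C.
ISA deviation = 13 − 11 = +2°C.
Density altitude = 2000 + 120 × (2) = 2000 + (+240) = 2240 ft.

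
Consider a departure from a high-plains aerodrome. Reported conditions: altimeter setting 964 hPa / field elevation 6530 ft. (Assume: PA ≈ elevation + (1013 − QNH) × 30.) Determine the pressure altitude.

8000 ft

Pressure correction = (1013 − 964) × 30 = +1470 ft.
Pressure altitude = 6530 + (+1470) = 8000 ft.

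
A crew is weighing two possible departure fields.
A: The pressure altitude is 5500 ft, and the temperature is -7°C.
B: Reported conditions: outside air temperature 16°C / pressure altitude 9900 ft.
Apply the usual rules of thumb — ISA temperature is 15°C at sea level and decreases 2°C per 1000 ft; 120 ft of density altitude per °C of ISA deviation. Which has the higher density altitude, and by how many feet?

B by 8216 ft

A: ISA temp = 4°C, deviation -11°C, DA = 5500 + 120 × (-11) = 4180 ft.
B: ISA temp = -4.8°C, deviation +20.8°C, DA = 9900 + 120 × 20.8 = 12396 ft.
B is higher by 12396 − 4180 = 8216 ft.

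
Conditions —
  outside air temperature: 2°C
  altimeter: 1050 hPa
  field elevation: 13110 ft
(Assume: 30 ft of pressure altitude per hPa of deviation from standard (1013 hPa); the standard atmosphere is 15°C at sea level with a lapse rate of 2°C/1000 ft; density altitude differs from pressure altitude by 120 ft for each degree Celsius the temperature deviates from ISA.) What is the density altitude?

Pressure altitude = 13110 + (1013 − 1050) × 30 = 13110 + (-1110) = 12000 ft.
ISA temperature at 12000 ft = 15 − 2 × (12000/1000) = -9°C.
ISA deviation = 2 − (-9) = +11°C.
Density altitude = 12000 + 120 × (11) = 13320 ft.

13320 ft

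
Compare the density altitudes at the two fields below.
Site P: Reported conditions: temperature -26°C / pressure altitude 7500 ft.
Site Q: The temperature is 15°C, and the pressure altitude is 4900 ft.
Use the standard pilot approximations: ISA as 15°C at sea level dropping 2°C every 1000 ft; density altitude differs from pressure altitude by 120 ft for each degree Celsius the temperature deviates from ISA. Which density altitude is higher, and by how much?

Site P: ISA temp = 0°C, deviation -26°C, DA = 7500 + 120 × (-26) = 4380 ft.
Site Q: ISA temp = 5.2°C, deviation +9.8°C, DA = 4900 + 120 × 9.8 = 6076 ft.
Site Q is higher by 6076 − 4380 = 1696 ft.

Site Q by 1696 ft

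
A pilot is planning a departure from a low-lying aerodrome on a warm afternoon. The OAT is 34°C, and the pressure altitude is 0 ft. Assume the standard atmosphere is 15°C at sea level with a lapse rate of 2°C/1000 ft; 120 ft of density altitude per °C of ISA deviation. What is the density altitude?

ISA temperature at 0 ft = 15 − 2 × (0/1000) = 15°C.
ISA deviation = 34 − 15 = +19°C.
Density altitude = 0 + 120 × (19) = 0 + (+2280) = 2280 ft.

2280 ft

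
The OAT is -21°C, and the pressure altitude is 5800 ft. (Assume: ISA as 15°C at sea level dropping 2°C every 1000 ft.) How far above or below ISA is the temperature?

ISA-24.4°C

ISA temperature at 5800 ft = 15 − 2 × (5800/1000) = 3.4°C.
Deviation = OAT − ISA = -21 − 3.4 = -24.4°C.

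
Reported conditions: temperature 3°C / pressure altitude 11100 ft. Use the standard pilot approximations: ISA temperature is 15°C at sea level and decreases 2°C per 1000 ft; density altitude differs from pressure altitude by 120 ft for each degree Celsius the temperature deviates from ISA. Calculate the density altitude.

ISA temperature at 11100 ft = 15 − 2 × (11100/1000) = -7.2°C.
ISA deviation = 3 − (-7.2) = +10.2°C.
Density altitude = 11100 + 120 × (10.2) = 11100 + (+1224) = 12324 ft.

12324 ft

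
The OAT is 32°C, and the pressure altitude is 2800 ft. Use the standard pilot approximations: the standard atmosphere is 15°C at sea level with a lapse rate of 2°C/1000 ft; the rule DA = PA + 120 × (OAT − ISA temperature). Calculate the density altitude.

5512 ft

ISA temperature at 2800 ft = 15 − 2 × (2800/1000) = 9.4°C.
ISA deviation = 32 − 9.4 = +22.6°C.
Density altitude = 2800 + 120 × (22.6) = 2800 + (+2712) = 5512 ft.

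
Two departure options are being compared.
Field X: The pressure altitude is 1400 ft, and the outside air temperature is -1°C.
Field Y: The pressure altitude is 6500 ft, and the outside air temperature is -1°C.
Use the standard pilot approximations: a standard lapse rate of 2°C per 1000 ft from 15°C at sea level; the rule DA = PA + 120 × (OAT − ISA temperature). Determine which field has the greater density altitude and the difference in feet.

Field X: ISA temp = 12.2°C, deviation -13.2°C, DA = 1400 + 120 × (-13.2) = -184 ft.
Field Y: ISA temp = 2°C, deviation -3°C, DA = 6500 + 120 × (-3) = 6140 ft.
Field Y is higher by 6140 − (-184) = 6324 ft.

Field Y by 6324 ft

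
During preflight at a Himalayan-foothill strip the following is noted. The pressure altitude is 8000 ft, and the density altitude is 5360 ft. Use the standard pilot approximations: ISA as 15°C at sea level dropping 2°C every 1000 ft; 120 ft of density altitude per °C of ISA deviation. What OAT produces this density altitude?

Density altitude − pressure altitude = 5360 − 8000 = -2640 ft.
At 120 ft/°C that is an ISA deviation of -2640/120 = -22°C.
ISA temperature at 8000 ft = 15 − 2 × (8000/1000) = -1°C.
OAT = ISA + deviation = -1 + (-22) = -23°C.

-23°C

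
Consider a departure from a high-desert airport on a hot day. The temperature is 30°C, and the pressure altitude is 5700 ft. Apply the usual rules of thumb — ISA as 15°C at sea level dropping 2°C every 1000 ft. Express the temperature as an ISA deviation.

ISA temperature at 5700 ft = 15 − 2 × (5700/1000) = 3.6°C.
Deviation = OAT − ISA = 30 − 3.6 = +26.4°C.

ISA+26.4°C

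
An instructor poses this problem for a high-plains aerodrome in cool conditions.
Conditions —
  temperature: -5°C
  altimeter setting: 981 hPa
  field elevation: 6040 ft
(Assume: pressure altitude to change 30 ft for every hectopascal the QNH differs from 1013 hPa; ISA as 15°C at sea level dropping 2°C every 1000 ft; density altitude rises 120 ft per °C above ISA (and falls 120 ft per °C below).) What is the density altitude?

6280 ft

Pressure altitude = 6040 + (1013 − 981) × 30 = 6040 + (+960) = 7000 ft.
ISA temperature at 7000 ft = 15 − 2 × (7000/1000) = 1°C.
ISA deviation = -5 − 1 = -6°C.
Density altitude = 7000 + 120 × (-6) = 6280 ft.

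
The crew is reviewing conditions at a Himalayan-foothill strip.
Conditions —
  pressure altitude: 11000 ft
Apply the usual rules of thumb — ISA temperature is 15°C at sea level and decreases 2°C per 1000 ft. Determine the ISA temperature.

-7°C

ISA temperature = 15 − 2 × (11000/1000) = 15 − 22 = -7°C.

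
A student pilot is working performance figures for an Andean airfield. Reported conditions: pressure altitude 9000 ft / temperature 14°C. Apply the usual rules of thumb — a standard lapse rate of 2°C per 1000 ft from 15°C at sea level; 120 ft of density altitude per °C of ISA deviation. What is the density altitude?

ISA temperature at 9000 ft = 15 − 2 × (9000/1000) = -3°C.
ISA deviation = 14 − (-3) = +17°C.
Density altitude = 9000 + 120 × (17) = 9000 + (+2040) = 11040 ft.

11040 ft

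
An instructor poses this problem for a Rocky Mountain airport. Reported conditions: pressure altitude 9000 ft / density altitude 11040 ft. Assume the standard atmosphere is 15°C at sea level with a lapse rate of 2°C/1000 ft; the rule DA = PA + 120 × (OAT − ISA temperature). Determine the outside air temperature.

Density altitude − pressure altitude = 11040 − 9000 = +2040 ft.
At 120 ft/°C that is an ISA deviation of 2040/120 = +17°C.
ISA temperature at 9000 ft = 15 − 2 × (9000/1000) = -3°C.
OAT = ISA + deviation = -3 + (+17) = 14°C.

14°C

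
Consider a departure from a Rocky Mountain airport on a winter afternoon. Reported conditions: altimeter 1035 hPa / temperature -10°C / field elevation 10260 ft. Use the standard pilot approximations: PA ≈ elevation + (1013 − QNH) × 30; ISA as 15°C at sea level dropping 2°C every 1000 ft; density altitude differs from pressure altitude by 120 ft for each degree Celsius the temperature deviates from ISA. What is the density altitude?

8904 ft

Pressure altitude = 10260 + (1013 − 1035) × 30 = 10260 + (-660) = 9600 ft.
ISA temperature at 9600 ft = 15 − 2 × (9600/1000) = -4.2°C.
ISA deviation = -10 − (-4.2) = -5.8°C.
Density altitude = 9600 + 120 × (-5.8) = 8904 ft.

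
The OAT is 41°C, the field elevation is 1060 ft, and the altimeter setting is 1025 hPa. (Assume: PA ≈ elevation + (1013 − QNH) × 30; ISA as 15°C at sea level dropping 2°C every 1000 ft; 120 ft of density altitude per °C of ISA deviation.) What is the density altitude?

Pressure altitude = 1060 + (1013 − 1025) × 30 = 1060 + (-360) = 700 ft.
ISA temperature at 700 ft = 15 − 2 × (700/1000) = 13.6°C.
ISA deviation = 41 − 13.6 = +27.4°C.
Density altitude = 700 + 120 × (27.4) = 3988 ft.

3988 ft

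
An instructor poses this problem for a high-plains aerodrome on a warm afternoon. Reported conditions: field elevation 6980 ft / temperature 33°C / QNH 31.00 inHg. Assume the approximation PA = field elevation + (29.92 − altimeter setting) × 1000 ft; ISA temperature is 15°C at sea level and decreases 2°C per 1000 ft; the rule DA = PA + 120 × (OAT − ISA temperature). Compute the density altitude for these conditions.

9476 ft

Pressure altitude = 6980 + (29.92 − 31.00) × 1000 = 6980 + (-1080) = 5900 ft.
ISA temperature at 5900 ft = 15 − 2 × (5900/1000) = 3.2°C.
ISA deviation = 33 − 3.2 = +29.8°C.
Density altitude = 5900 + 120 × (29.8) = 9476 ft.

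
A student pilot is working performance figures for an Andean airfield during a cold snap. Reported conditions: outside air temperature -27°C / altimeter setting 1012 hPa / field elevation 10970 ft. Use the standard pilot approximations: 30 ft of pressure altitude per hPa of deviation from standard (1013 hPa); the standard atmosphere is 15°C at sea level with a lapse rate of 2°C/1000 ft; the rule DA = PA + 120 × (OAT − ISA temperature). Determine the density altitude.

Pressure altitude = 10970 + (1013 − 1012) × 30 = 10970 + (+30) = 11000 ft.
ISA temperature at 11000 ft = 15 − 2 × (11000/1000) = -7°C.
ISA deviation = -27 − (-7) = -20°C.
Density altitude = 11000 + 120 × (-20) = 8600 ft.

8600 ft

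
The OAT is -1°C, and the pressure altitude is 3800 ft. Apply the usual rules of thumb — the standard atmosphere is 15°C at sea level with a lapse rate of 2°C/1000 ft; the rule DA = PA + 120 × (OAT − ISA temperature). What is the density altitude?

ISA temperature at 3800 ft = 15 − 2 × (3800/1000) = 7.4°C.
ISA deviation = -1 − 7.4 = -8.4°C.
Density altitude = 3800 + 120 × (-8.4) = 3800 + (-1008) = 2792 ft.

2792 ft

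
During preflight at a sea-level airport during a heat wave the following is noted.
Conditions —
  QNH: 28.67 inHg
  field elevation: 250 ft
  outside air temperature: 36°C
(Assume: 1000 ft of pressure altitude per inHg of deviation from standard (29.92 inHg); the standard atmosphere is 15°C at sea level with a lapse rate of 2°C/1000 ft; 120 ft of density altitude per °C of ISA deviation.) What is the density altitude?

Pressure altitude = 250 + (29.92 − 28.67) × 1000 = 250 + (+1250) = 1500 ft.
ISA temperature at 1500 ft = 15 − 2 × (1500/1000) = 12°C.
ISA deviation = 36 − 12 = +24°C.
Density altitude = 1500 + 120 × (24) = 4380 ft.

4380 ft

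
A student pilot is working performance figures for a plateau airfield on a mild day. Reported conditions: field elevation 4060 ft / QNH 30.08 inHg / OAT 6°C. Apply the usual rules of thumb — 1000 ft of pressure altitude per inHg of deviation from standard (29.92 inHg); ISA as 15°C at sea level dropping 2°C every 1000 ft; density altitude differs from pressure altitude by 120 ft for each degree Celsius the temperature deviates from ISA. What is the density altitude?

Pressure altitude = 4060 + (29.92 − 30.08) × 1000 = 4060 + (-160) = 3900 ft.
ISA temperature at 3900 ft = 15 − 2 × (3900/1000) = 7.2°C.
ISA deviation = 6 − 7.2 = -1.2°C.
Density altitude = 3900 + 120 × (-1.2) = 3756 ft.

3756 ft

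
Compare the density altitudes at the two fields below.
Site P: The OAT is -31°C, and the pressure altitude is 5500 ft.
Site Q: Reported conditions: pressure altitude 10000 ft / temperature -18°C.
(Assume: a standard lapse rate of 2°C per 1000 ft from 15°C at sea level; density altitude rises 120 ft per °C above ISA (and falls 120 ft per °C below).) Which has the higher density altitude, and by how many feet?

Site P: ISA temp = 4°C, deviation -35°C, DA = 5500 + 120 × (-35) = 1300 ft.
Site Q: ISA temp = -5°C, deviation -13°C, DA = 10000 + 120 × (-13) = 8440 ft.
Site Q is higher by 8440 − 1300 = 7140 ft.

Site Q by 7140 ft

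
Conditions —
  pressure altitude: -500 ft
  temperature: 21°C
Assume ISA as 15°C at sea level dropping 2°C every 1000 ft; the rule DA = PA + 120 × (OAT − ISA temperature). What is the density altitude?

ISA temperature at -500 ft = 15 − 2 × (-500/1000) = 16°C.
ISA deviation = 21 − 16 = +5°C.
Density altitude = -500 + 120 × (5) = -500 + (+600) = 100 ft.

100 ft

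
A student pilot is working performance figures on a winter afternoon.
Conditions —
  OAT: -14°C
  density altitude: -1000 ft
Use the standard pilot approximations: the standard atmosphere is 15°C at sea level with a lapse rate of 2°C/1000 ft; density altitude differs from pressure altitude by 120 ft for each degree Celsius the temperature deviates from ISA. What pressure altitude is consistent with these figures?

DA = PA + 120 × (OAT − (15 − 2·PA/1000)) = PA + 120·OAT − 1800 + 0.24·PA = 1.24·PA + 120·OAT − 1800.
So 1.24·PA = -1000 − 120 × (-14) + 1800 = 2480.
PA = 2480 / 1.24 = 2000 ft.

2000 ft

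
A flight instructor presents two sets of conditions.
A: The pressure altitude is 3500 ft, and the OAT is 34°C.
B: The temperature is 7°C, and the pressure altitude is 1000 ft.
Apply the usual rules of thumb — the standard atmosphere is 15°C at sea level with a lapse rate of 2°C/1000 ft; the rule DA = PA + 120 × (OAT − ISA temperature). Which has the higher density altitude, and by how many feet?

A by 6340 ft

A: ISA temp = 8°C, deviation +26°C, DA = 3500 + 120 × 26 = 6620 ft.
B: ISA temp = 13°C, deviation -6°C, DA = 1000 + 120 × (-6) = 280 ft.
A is higher by 6620 − 280 = 6340 ft.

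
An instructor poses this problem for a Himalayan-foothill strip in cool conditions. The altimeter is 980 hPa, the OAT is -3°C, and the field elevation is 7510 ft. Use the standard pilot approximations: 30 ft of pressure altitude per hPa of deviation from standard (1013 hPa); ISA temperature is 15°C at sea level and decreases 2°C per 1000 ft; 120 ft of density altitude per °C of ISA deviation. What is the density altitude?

Pressure altitude = 7510 + (1013 − 980) × 30 = 7510 + (+990) = 8500 ft.
ISA temperature at 8500 ft = 15 − 2 × (8500/1000) = -2°C.
ISA deviation = -3 − (-2) = -1°C.
Density altitude = 8500 + 120 × (-1) = 8380 ft.

8380 ft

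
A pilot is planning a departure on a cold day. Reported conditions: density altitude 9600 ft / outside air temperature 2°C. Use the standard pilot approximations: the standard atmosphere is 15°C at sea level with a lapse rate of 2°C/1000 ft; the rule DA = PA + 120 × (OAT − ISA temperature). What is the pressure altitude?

9000 ft

DA = PA + 120 × (OAT − (15 − 2·PA/1000)) = PA + 120·OAT − 1800 + 0.24·PA = 1.24·PA + 120·OAT − 1800.
So 1.24·PA = 9600 − 120 × 2 + 1800 = 11160.
PA = 11160 / 1.24 = 9000 ft.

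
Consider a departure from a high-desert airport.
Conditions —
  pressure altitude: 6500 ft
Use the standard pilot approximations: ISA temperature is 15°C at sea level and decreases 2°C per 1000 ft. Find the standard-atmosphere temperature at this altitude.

2°C

ISA temperature = 15 − 2 × (6500/1000) = 15 − 13 = 2°C.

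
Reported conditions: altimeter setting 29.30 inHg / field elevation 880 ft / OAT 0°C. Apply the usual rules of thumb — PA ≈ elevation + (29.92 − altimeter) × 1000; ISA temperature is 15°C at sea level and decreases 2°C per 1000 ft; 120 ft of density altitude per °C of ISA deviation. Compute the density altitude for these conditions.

60 ft

Pressure altitude = 880 + (29.92 − 29.30) × 1000 = 880 + (+620) = 1500 ft.
ISA temperature at 1500 ft = 15 − 2 × (1500/1000) = 12°C.
ISA deviation = 0 − 12 = -12°C.
Density altitude = 1500 + 120 × (-12) = 60 ft.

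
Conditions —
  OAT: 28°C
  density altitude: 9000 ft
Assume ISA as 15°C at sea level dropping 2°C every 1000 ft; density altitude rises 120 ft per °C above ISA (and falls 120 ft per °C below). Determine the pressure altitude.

DA = PA + 120 × (OAT − (15 − 2·PA/1000)) = PA + 120·OAT − 1800 + 0.24·PA = 1.24·PA + 120·OAT − 1800.
So 1.24·PA = 9000 − 120 × 28 + 1800 = 7440.
PA = 7440 / 1.24 = 6000 ft.

6000 ft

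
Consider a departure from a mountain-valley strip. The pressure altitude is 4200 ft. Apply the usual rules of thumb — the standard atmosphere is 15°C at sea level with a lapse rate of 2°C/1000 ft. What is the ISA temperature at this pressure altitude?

6.6°C

ISA temperature = 15 − 2 × (4200/1000) = 15 − 8.4 = 6.6°C.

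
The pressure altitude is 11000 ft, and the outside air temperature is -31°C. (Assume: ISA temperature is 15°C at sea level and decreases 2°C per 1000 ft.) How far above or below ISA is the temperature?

ISA-24°C

ISA temperature at 11000 ft = 15 − 2 × (11000/1000) = -7°C.
Deviation = OAT − ISA = -31 − (-7) = -24°C.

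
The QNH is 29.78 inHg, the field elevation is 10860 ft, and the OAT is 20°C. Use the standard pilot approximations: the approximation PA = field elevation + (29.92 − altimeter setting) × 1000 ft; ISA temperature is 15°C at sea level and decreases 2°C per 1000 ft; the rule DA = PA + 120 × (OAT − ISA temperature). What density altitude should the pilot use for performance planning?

Pressure altitude = 10860 + (29.92 − 29.78) × 1000 = 10860 + (+140) = 11000 ft.
ISA temperature at 11000 ft = 15 − 2 × (11000/1000) = -7°C.
ISA deviation = 20 − (-7) = +27°C.
Density altitude = 11000 + 120 × (27) = 14240 ft.

14240 ft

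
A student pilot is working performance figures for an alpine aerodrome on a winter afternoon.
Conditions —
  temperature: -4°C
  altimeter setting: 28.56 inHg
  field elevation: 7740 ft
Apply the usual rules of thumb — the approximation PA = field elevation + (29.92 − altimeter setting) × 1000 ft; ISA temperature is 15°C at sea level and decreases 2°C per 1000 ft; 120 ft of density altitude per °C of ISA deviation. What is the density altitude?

Pressure altitude = 7740 + (29.92 − 28.56) × 1000 = 7740 + (+1360) = 9100 ft.
ISA temperature at 9100 ft = 15 − 2 × (9100/1000) = -3.2°C.
ISA deviation = -4 − (-3.2) = -0.8°C.
Density altitude = 9100 + 120 × (-0.8) = 9004 ft.

9004 ft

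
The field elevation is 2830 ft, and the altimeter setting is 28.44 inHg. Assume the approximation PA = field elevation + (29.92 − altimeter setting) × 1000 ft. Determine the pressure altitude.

Pressure correction = (29.92 − 28.44) × 1000 = +1480 ft.
Pressure altitude = 2830 + (+1480) = 4310 ft.

4310 ft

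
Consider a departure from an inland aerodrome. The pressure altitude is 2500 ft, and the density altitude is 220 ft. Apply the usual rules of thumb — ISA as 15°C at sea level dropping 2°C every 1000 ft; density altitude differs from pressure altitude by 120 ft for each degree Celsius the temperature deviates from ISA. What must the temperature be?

Density altitude − pressure altitude = 220 − 2500 = -2280 ft.
At 120 ft/°C that is an ISA deviation of -2280/120 = -19°C.
ISA temperature at 2500 ft = 15 − 2 × (2500/1000) = 10°C.
OAT = ISA + deviation = 10 + (-19) = -9°C.

-9°C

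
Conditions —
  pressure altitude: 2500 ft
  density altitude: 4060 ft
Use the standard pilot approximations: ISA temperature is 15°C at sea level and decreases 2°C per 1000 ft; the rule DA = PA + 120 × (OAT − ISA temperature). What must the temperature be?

23°C

Density altitude − pressure altitude = 4060 − 2500 = +1560 ft.
At 120 ft/°C that is an ISA deviation of 1560/120 = +13°C.
ISA temperature at 2500 ft = 15 − 2 × (2500/1000) = 10°C.
OAT = ISA + deviation = 10 + (+13) = 23°C.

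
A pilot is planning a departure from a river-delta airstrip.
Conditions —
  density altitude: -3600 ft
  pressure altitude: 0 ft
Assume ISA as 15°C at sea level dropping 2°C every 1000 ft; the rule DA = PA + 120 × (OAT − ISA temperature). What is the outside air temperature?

-15°C

Density altitude − pressure altitude = -3600 − 0 = -3600 ft.
At 120 ft/°C that is an ISA deviation of -3600/120 = -30°C.
ISA temperature at 0 ft = 15 − 2 × (0/1000) = 15°C.
OAT = ISA + deviation = 15 + (-30) = -15°C.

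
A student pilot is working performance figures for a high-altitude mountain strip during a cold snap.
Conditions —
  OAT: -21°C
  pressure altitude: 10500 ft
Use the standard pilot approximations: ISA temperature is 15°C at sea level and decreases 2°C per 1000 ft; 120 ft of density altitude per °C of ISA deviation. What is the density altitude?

8700 ft

ISA temperature at 10500 ft = 15 − 2 × (10500/1000) = -6°C.
ISA deviation = -21 − (-6) = -15°C.
Density altitude = 10500 + 120 × (-15) = 10500 + (-1800) = 8700 ft.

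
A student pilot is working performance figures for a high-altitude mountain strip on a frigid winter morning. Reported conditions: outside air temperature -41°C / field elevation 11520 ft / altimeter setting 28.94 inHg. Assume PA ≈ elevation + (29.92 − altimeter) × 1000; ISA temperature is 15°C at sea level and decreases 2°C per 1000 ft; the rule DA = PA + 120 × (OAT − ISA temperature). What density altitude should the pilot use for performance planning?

8780 ft

Pressure altitude = 11520 + (29.92 − 28.94) × 1000 = 11520 + (+980) = 12500 ft.
ISA temperature at 12500 ft = 15 − 2 × (12500/1000) = -10°C.
ISA deviation = -41 − (-10) = -31°C.
Density altitude = 12500 + 120 × (-31) = 8780 ft.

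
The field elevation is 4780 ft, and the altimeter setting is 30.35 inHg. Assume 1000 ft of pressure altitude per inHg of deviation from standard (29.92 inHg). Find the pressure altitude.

4350 ft

Pressure correction = (29.92 − 30.35) × 1000 = -430 ft.
Pressure altitude = 4780 + (-430) = 4350 ft.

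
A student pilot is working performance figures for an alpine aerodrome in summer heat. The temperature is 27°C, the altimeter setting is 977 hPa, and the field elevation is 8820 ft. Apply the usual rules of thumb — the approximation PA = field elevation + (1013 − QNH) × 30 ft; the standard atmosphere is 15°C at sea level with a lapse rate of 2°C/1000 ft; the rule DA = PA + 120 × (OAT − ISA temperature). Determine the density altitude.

Pressure altitude = 8820 + (1013 − 977) × 30 = 8820 + (+1080) = 9900 ft.
ISA temperature at 9900 ft = 15 − 2 × (9900/1000) = -4.8°C.
ISA deviation = 27 − (-4.8) = +31.8°C.
Density altitude = 9900 + 120 × (31.8) = 13716 ft.

13716 ft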